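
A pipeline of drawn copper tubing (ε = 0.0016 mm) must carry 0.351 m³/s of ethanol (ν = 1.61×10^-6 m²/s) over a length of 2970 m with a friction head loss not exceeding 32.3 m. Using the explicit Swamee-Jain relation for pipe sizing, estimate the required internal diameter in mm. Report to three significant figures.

Swamee-Jain (Type III): D = 0.66·[ε^1.25·(LQ²/(gh_f))^4.75 + ν·Q^9.4·(L/(gh_f))^5.2]^0.04
LQ²/(gh_f) = 1.155; L/(gh_f) = 9.373
Term 1 = ε^1.25·(…)^4.75 = 1.13×10^-7; Term 2 = ν·Q^9.4·(…)^5.2 = 9.69×10^-6
D = 0.66·(1.13×10^-7 + 9.69×10^-6)^0.04 = 0.4161 m = 416 mm
Check: V = 2.58 m/s, Re = 6.67×10^5, f = 0.01252, h_f = 30.3 m ≈ 32.3 m ✓

D ≈ 416 mm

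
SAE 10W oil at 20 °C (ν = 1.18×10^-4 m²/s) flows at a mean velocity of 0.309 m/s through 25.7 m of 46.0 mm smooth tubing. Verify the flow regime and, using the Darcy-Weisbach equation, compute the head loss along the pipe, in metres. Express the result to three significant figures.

Re = VD/ν = 0.309·0.04600/1.18×10^-4 = 120 → laminar (Re < 2300)
f = 64/Re = 0.5313
h_f = f(L/D)V²/(2g) = 0.5313·(25.7/0.04600)·0.309²/(2·9.81) = 1.445 m

h_f ≈ 1.44 m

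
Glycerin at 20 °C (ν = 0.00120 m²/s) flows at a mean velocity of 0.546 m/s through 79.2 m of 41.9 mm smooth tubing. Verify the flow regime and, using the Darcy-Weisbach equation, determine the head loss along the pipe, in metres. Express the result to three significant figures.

h_f ≈ 96.4 m

Re = VD/ν = 0.546·0.04190/0.00120 = 19.1 → laminar (Re < 2300)
f = 64/Re = 3.357
h_f = f(L/D)V²/(2g) = 3.357·(79.2/0.04190)·0.546²/(2·9.81) = 96.42 m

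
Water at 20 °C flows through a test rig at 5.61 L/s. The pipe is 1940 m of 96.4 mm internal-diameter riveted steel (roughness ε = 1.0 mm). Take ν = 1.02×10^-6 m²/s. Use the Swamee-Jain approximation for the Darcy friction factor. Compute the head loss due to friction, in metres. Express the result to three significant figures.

h_f ≈ 23.9 m

V = 4Q/(πD²) = 4·0.00561/(π·0.0964²) = 0.7686 m/s
Re = VD/ν = 0.7686·0.0964/1.02×10^-6 = 7.26×10^4 → turbulent
ε/D = 1.0/96.4 = 0.0104
Swamee-Jain: f = 0.03948
h_f = f(L/D)V²/(2g) = 0.03948·(1940/0.0964)·0.7686²/(2·9.81) = 23.93 m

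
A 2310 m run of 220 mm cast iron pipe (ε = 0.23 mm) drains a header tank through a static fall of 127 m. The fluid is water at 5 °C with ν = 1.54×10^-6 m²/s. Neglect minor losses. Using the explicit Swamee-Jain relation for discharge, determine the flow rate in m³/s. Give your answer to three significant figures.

Swamee-Jain (Type II): Q = -0.965·√(gD⁵h_f/L)·ln[ε/(3.7D) + √(3.17ν²L/(gD³h_f))]
√(gD⁵h_f/L) = √(9.81·0.220⁵·127/2310) = 0.01667
ε/(3.7D) = 2.83×10^-4; √(3.17ν²L/(gD³h_f)) = 3.62×10^-5
Q = -0.965·0.01667·ln(3.187×10^-4) = 0.1295 m³/s
Check: V = 3.41 m/s, Re = 4.87×10^5, f = 0.02057, h_f = 128 m ≈ 127 m ✓

Q ≈ 0.130 m³/s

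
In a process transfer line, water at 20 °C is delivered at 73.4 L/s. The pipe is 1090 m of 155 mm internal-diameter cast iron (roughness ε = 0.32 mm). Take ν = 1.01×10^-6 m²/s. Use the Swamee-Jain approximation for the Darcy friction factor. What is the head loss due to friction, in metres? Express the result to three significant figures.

V = 4Q/(πD²) = 4·0.0734/(π·0.155²) = 3.890 m/s
Re = VD/ν = 3.890·0.155/1.01×10^-6 = 5.97×10^5 → turbulent
ε/D = 0.32/155 = 0.00206
Swamee-Jain: f = 0.02402
h_f = f(L/D)V²/(2g) = 0.02402·(1090/0.155)·3.890²/(2·9.81) = 130.3 m

h_f ≈ 130 m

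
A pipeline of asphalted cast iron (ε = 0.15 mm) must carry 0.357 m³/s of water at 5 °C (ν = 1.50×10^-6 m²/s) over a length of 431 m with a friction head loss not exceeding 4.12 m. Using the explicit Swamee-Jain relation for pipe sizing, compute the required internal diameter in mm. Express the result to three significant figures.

D ≈ 455 mm

Swamee-Jain (Type III): D = 0.66·[ε^1.25·(LQ²/(gh_f))^4.75 + ν·Q^9.4·(L/(gh_f))^5.2]^0.04
LQ²/(gh_f) = 1.359; L/(gh_f) = 10.66
Term 1 = ε^1.25·(…)^4.75 = 7.13×10^-5; Term 2 = ν·Q^9.4·(…)^5.2 = 2.07×10^-5
D = 0.66·(7.13×10^-5 + 2.07×10^-5)^0.04 = 0.4551 m = 455 mm
Check: V = 2.19 m/s, Re = 6.66×10^5, f = 0.01632, h_f = 3.80 m ≈ 4.12 m ✓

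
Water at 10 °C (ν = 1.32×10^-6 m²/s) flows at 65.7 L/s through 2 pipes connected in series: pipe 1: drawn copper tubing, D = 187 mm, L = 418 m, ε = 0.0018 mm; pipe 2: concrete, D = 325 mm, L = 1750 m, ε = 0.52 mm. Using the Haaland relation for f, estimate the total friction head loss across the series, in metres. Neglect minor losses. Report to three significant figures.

Pipe 1: V = 2.392 m/s, Re = 3.39×10^5, ε/D = 9.63×10^-6, f = 0.01410, h_1 = f(L/D)V²/2g = 9.195 m
Pipe 2: V = 0.7920 m/s, Re = 1.95×10^5, ε/D = 0.00160, f = 0.02307, h_2 = f(L/D)V²/2g = 3.971 m
Series → Q common, losses add: H = Σh = 13.17 m

H ≈ 13.2 m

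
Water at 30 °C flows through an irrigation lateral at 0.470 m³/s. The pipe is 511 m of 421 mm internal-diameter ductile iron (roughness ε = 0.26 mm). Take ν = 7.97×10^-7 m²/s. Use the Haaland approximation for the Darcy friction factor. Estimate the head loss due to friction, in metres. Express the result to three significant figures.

V = 4Q/(πD²) = 4·0.470/(π·0.421²) = 3.376 m/s
Re = VD/ν = 3.376·0.421/7.97×10^-7 = 1.78×10^6 → turbulent
ε/D = 0.26/421 = 6.18×10^-4
Haaland: f = 0.01777
h_f = f(L/D)V²/(2g) = 0.01777·(511/0.421)·3.376²/(2·9.81) = 12.53 m

h_f ≈ 12.5 m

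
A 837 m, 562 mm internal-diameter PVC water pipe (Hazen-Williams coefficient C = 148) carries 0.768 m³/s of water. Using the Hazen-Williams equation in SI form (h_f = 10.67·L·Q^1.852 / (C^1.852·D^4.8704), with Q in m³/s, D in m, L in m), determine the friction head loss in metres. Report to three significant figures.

h_f ≈ 8.67 m

h_f = 10.67·837·0.768^1.852 / (148^1.852·0.562^4.8704) = 8.672 m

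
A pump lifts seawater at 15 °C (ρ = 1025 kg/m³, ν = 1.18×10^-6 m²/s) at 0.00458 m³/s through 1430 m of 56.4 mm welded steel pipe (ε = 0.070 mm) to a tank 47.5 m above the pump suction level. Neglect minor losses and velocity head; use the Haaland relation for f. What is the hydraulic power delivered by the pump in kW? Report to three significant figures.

P_hyd ≈ 6.79 kW

V = 4Q/(πD²) = 1.833 m/s; Re = 8.76×10^4; ε/D = 0.00124; f = 0.02302
h_f = f(L/D)V²/2g = 99.97 m
Total head H = z + h_f = 47.5 + 99.97 = 147.5 m
P_hyd = ρgQH = 1025·9.81·0.00458·147.5 = 6.791 kW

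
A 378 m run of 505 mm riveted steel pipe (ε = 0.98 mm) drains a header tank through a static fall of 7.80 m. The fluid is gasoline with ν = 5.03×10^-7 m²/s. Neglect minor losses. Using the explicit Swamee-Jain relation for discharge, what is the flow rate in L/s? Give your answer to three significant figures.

Q ≈ 593 L/s

Swamee-Jain (Type II): Q = -0.965·√(gD⁵h_f/L)·ln[ε/(3.7D) + √(3.17ν²L/(gD³h_f))]
√(gD⁵h_f/L) = √(9.81·0.505⁵·7.80/378) = 0.08154
ε/(3.7D) = 5.24×10^-4; √(3.17ν²L/(gD³h_f)) = 5.55×10^-6
Q = -0.965·0.08154·ln(5.300×10^-4) = 0.5935 m³/s
Check: V = 2.96 m/s, Re = 2.97×10^6, f = 0.02333, h_f = 7.82 m ≈ 7.80 m ✓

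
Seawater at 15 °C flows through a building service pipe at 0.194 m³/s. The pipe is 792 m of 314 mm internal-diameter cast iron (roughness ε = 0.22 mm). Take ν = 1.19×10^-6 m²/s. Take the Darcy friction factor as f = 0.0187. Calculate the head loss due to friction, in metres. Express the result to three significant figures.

h_f ≈ 15.1 m

V = 4Q/(πD²) = 4·0.194/(π·0.314²) = 2.505 m/s
h_f = f(L/D)V²/(2g) = 0.01870·(792/0.314)·2.505²/(2·9.81) = 15.09 m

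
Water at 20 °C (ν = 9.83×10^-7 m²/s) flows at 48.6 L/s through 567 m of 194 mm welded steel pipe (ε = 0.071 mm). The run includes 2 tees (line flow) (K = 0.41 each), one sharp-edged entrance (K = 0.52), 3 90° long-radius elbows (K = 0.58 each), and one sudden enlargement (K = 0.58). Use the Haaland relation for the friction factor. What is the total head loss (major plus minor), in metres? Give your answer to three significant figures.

V = 4Q/(πD²) = 1.644 m/s; V²/2g = 0.1378 m
Re = 3.24×10^5, ε/D = 3.66×10^-4 → f = 0.01714 (Haaland)
Major: h_f = f(L/D)·V²/2g = 0.01714·2923·0.1378 = 6.903 m
Minor: ΣK = 3.66; h_m = ΣK·V²/2g = 0.5043 m
Total H_L = 6.903 + 0.5043 = 7.408 m

H_L ≈ 7.41 m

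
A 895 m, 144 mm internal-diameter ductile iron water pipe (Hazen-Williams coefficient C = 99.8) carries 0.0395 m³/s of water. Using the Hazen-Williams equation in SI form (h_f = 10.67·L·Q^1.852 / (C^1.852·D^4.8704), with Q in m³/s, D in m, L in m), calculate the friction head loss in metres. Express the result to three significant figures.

h_f = 10.67·895·0.0395^1.852 / (99.8^1.852·0.144^4.8704) = 59.92 m

h_f ≈ 59.9 m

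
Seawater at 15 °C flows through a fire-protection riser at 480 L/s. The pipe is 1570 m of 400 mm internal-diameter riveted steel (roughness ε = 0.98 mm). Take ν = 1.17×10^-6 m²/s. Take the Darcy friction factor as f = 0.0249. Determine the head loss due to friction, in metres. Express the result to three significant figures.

V = 4Q/(πD²) = 4·0.480/(π·0.400²) = 3.820 m/s
h_f = f(L/D)V²/(2g) = 0.02490·(1570/0.400)·3.820²/(2·9.81) = 72.68 m

h_f ≈ 72.7 m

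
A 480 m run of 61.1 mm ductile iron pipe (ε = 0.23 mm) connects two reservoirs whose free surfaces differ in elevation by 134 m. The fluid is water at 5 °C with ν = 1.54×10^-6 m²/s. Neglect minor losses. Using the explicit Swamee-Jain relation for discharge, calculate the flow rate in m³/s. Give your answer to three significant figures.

Q ≈ 0.0100 m³/s

Swamee-Jain (Type II): Q = -0.965·√(gD⁵h_f/L)·ln[ε/(3.7D) + √(3.17ν²L/(gD³h_f))]
√(gD⁵h_f/L) = √(9.81·0.0611⁵·134/480) = 0.001527
ε/(3.7D) = 0.00102; √(3.17ν²L/(gD³h_f)) = 1.10×10^-4
Q = -0.965·0.001527·ln(0.001127) = 0.01000 m³/s
Check: V = 3.41 m/s, Re = 1.35×10^5, f = 0.02898, h_f = 135 m ≈ 134 m ✓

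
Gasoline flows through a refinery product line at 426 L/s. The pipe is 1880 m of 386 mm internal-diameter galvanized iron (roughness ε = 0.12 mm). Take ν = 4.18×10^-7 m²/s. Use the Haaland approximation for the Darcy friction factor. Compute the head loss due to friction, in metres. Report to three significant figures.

V = 4Q/(πD²) = 4·0.426/(π·0.386²) = 3.640 m/s
Re = VD/ν = 3.640·0.386/4.18×10^-7 = 3.36×10^6 → turbulent
ε/D = 0.12/386 = 3.11×10^-4
Haaland: f = 0.01527
h_f = f(L/D)V²/(2g) = 0.01527·(1880/0.386)·3.640²/(2·9.81) = 50.25 m

h_f ≈ 50.2 m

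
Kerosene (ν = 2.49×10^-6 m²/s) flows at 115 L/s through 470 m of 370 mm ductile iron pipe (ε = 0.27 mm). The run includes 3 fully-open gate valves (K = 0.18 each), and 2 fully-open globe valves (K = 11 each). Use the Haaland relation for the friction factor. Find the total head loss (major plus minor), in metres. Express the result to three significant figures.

H_L ≈ 2.80 m

V = 4Q/(πD²) = 1.070 m/s; V²/2g = 0.05831 m
Re = 1.59×10^5, ε/D = 7.30×10^-4 → f = 0.02010 (Haaland)
Major: h_f = f(L/D)·V²/2g = 0.02010·1270·0.05831 = 1.489 m
Minor: ΣK = 22.5; h_m = ΣK·V²/2g = 1.314 m
Total H_L = 1.489 + 1.314 = 2.803 m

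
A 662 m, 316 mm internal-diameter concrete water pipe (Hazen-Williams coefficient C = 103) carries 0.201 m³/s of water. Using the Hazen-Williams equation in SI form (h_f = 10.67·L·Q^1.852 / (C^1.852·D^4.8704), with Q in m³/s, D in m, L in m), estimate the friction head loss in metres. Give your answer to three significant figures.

h_f ≈ 18.5 m

h_f = 10.67·662·0.201^1.852 / (103^1.852·0.316^4.8704) = 18.51 m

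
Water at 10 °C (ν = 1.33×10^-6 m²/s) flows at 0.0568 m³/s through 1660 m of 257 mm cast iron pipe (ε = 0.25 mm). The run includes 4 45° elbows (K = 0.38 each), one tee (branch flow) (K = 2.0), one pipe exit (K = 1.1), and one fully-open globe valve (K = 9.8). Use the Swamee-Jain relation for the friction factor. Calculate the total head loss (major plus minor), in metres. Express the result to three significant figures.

V = 4Q/(πD²) = 1.095 m/s; V²/2g = 0.06111 m
Re = 2.12×10^5, ε/D = 9.73×10^-4 → f = 0.02101 (Swamee-Jain)
Major: h_f = f(L/D)·V²/2g = 0.02101·6459·0.06111 = 8.293 m
Minor: ΣK = 14.4; h_m = ΣK·V²/2g = 0.8812 m
Total H_L = 8.293 + 0.8812 = 9.175 m

H_L ≈ 9.17 m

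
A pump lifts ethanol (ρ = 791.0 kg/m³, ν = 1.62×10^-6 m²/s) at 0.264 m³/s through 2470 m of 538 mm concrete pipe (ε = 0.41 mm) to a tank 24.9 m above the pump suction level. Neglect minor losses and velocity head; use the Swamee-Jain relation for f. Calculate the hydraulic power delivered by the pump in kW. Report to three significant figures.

V = 4Q/(πD²) = 1.161 m/s; Re = 3.86×10^5; ε/D = 7.62×10^-4; f = 0.01945
h_f = f(L/D)V²/2g = 6.138 m
Total head H = z + h_f = 24.9 + 6.138 = 31.04 m
P_hyd = ρgQH = 791.0·9.81·0.264·31.04 = 63.58 kW

P_hyd ≈ 63.6 kW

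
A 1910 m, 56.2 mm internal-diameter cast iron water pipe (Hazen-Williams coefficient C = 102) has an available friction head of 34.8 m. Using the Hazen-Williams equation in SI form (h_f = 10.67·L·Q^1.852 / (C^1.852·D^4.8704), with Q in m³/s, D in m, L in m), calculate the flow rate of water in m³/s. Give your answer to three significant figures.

Q ≈ 0.00168 m³/s

Rearranging: Q = [h_f·C^1.852·D^4.8704 / (10.67·L)]^(1/1.852)
Q = [34.8·102^1.852·0.0562^4.8704 / (10.67·1910)]^0.540 = 0.001684 m³/s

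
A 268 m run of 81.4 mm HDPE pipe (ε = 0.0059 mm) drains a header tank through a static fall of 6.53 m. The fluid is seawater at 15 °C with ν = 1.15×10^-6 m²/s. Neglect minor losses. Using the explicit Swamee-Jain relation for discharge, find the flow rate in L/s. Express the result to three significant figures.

Q ≈ 7.60 L/s

Swamee-Jain (Type II): Q = -0.965·√(gD⁵h_f/L)·ln[ε/(3.7D) + √(3.17ν²L/(gD³h_f))]
√(gD⁵h_f/L) = √(9.81·0.0814⁵·6.53/268) = 9.242×10^-4
ε/(3.7D) = 1.96×10^-5; √(3.17ν²L/(gD³h_f)) = 1.80×10^-4
Q = -0.965·9.242×10^-4·ln(1.999×10^-4) = 0.007597 m³/s
Check: V = 1.46 m/s, Re = 1.03×10^5, f = 0.01818, h_f = 6.50 m ≈ 6.53 m ✓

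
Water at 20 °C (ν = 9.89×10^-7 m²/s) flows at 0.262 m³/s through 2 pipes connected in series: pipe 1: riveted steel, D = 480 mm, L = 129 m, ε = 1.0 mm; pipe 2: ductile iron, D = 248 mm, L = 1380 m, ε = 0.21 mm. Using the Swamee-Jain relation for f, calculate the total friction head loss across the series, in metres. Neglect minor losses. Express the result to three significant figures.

Pipe 1: V = 1.448 m/s, Re = 7.03×10^5, ε/D = 0.00208, f = 0.02402, h_1 = f(L/D)V²/2g = 0.6898 m
Pipe 2: V = 5.424 m/s, Re = 1.36×10^6, ε/D = 8.47×10^-4, f = 0.01920, h_2 = f(L/D)V²/2g = 160.2 m
Series → Q common, losses add: H = Σh = 160.9 m

H ≈ 161 m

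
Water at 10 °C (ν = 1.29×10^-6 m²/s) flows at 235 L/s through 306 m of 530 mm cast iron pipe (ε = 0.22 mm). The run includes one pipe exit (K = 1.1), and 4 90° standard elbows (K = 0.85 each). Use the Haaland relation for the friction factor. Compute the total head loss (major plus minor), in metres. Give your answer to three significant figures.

V = 4Q/(πD²) = 1.065 m/s; V²/2g = 0.05783 m
Re = 4.38×10^5, ε/D = 4.15×10^-4 → f = 0.01714 (Haaland)
Major: h_f = f(L/D)·V²/2g = 0.01714·577.4·0.05783 = 0.5721 m
Minor: ΣK = 4.50; h_m = ΣK·V²/2g = 0.2602 m
Total H_L = 0.5721 + 0.2602 = 0.8324 m

H_L ≈ 0.832 m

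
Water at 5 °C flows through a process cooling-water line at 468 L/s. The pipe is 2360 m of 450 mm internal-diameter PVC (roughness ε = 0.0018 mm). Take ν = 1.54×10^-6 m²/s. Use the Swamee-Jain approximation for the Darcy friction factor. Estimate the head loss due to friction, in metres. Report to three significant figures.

V = 4Q/(πD²) = 4·0.468/(π·0.450²) = 2.943 m/s
Re = VD/ν = 2.943·0.450/1.54×10^-6 = 8.60×10^5 → turbulent
ε/D = 0.0018/450 = 4.00×10^-6
Swamee-Jain: f = 0.01200
h_f = f(L/D)V²/(2g) = 0.01200·(2360/0.450)·2.943²/(2·9.81) = 27.77 m

h_f ≈ 27.8 m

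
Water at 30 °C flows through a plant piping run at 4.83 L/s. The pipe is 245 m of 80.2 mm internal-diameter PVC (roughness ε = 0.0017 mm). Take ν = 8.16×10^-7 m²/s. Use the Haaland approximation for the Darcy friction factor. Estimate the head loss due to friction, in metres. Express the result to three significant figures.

h_f ≈ 2.58 m

V = 4Q/(πD²) = 4·0.00483/(π·0.0802²) = 0.9561 m/s
Re = VD/ν = 0.9561·0.0802/8.16×10^-7 = 9.40×10^4 → turbulent
ε/D = 0.0017/80.2 = 2.12×10^-5
Haaland: f = 0.01814
h_f = f(L/D)V²/(2g) = 0.01814·(245/0.0802)·0.9561²/(2·9.81) = 2.581 m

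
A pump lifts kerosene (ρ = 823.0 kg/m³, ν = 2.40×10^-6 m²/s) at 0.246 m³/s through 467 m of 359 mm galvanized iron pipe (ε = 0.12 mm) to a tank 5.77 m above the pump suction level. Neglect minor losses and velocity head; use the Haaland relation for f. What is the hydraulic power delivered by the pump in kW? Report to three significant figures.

P_hyd ≈ 24.5 kW

V = 4Q/(πD²) = 2.430 m/s; Re = 3.64×10^5; ε/D = 3.34×10^-4; f = 0.01678
h_f = f(L/D)V²/2g = 6.571 m
Total head H = z + h_f = 5.77 + 6.571 = 12.34 m
P_hyd = ρgQH = 823.0·9.81·0.246·12.34 = 24.51 kW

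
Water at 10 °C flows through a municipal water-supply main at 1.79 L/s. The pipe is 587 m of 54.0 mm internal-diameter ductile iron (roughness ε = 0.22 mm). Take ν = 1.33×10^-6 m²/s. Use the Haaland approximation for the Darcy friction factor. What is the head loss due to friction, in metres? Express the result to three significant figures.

V = 4Q/(πD²) = 4·0.00179/(π·0.0540²) = 0.7816 m/s
Re = VD/ν = 0.7816·0.0540/1.33×10^-6 = 3.17×10^4 → turbulent
ε/D = 0.22/54.0 = 0.00407
Haaland: f = 0.03146
h_f = f(L/D)V²/(2g) = 0.03146·(587/0.0540)·0.7816²/(2·9.81) = 10.65 m

h_f ≈ 10.6 m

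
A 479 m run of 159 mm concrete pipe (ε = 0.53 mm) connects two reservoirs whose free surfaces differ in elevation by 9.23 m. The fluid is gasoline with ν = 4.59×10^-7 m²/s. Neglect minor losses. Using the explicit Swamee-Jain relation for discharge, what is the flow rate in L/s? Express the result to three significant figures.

Q ≈ 29.5 L/s

Swamee-Jain (Type II): Q = -0.965·√(gD⁵h_f/L)·ln[ε/(3.7D) + √(3.17ν²L/(gD³h_f))]
√(gD⁵h_f/L) = √(9.81·0.159⁵·9.23/479) = 0.004383
ε/(3.7D) = 9.01×10^-4; √(3.17ν²L/(gD³h_f)) = 2.96×10^-5
Q = -0.965·0.004383·ln(9.305×10^-4) = 0.02952 m³/s
Check: V = 1.49 m/s, Re = 5.15×10^5, f = 0.02731, h_f = 9.27 m ≈ 9.23 m ✓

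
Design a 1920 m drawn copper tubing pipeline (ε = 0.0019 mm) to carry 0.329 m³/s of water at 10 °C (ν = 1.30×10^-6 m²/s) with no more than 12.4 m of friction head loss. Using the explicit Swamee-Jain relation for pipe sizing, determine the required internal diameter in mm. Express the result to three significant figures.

D ≈ 449 mm

Swamee-Jain (Type III): D = 0.66·[ε^1.25·(LQ²/(gh_f))^4.75 + ν·Q^9.4·(L/(gh_f))^5.2]^0.04
LQ²/(gh_f) = 1.708; L/(gh_f) = 15.78
Term 1 = ε^1.25·(…)^4.75 = 8.98×10^-7; Term 2 = ν·Q^9.4·(…)^5.2 = 6.40×10^-5
D = 0.66·(8.98×10^-7 + 6.40×10^-5)^0.04 = 0.4488 m = 449 mm
Check: V = 2.08 m/s, Re = 7.18×10^5, f = 0.01237, h_f = 11.7 m ≈ 12.4 m ✓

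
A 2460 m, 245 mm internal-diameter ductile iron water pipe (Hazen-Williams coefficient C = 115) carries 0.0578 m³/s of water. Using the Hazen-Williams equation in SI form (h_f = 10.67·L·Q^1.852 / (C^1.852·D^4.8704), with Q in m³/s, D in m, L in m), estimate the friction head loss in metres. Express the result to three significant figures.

h_f = 10.67·2460·0.0578^1.852 / (115^1.852·0.245^4.8704) = 19.27 m

h_f ≈ 19.3 m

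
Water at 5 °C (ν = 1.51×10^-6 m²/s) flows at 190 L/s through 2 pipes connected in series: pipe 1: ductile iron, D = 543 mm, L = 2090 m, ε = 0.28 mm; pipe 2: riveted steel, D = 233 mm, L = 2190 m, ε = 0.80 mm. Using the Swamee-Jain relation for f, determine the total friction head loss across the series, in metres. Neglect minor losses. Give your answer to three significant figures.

Pipe 1: V = 0.8205 m/s, Re = 2.95×10^5, ε/D = 5.16×10^-4, f = 0.01844, h_1 = f(L/D)V²/2g = 2.435 m
Pipe 2: V = 4.456 m/s, Re = 6.88×10^5, ε/D = 0.00343, f = 0.02745, h_2 = f(L/D)V²/2g = 261.1 m
Series → Q common, losses add: H = Σh = 263.6 m

H ≈ 264 m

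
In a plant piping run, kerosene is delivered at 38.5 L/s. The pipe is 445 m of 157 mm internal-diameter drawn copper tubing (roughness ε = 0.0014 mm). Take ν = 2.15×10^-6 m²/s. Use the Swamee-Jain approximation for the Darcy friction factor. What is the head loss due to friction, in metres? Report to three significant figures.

h_f ≈ 9.49 m

V = 4Q/(πD²) = 4·0.0385/(π·0.157²) = 1.989 m/s
Re = VD/ν = 1.989·0.157/2.15×10^-6 = 1.45×10^5 → turbulent
ε/D = 0.0014/157 = 8.92×10^-6
Swamee-Jain: f = 0.01662
h_f = f(L/D)V²/(2g) = 0.01662·(445/0.157)·1.989²/(2·9.81) = 9.493 m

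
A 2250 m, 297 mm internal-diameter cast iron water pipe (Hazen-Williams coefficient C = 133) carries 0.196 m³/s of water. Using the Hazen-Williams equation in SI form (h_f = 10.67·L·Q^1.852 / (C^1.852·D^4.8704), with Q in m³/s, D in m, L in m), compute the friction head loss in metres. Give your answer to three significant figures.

h_f ≈ 50.6 m

h_f = 10.67·2250·0.196^1.852 / (133^1.852·0.297^4.8704) = 50.60 m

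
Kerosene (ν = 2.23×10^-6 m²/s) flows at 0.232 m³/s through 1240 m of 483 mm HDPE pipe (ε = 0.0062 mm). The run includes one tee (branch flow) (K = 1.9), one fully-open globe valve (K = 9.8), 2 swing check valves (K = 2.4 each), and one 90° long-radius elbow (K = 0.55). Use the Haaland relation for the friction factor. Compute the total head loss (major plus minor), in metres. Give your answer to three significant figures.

V = 4Q/(πD²) = 1.266 m/s; V²/2g = 0.08172 m
Re = 2.74×10^5, ε/D = 1.28×10^-5 → f = 0.01468 (Haaland)
Major: h_f = f(L/D)·V²/2g = 0.01468·2567·0.08172 = 3.081 m
Minor: ΣK = 17.1; h_m = ΣK·V²/2g = 1.393 m
Total H_L = 3.081 + 1.393 = 4.474 m

H_L ≈ 4.47 m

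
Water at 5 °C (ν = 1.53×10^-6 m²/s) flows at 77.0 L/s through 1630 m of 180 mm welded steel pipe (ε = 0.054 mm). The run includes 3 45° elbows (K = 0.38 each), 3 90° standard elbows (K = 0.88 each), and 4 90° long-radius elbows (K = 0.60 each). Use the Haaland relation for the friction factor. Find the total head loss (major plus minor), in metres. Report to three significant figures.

V = 4Q/(πD²) = 3.026 m/s; V²/2g = 0.4667 m
Re = 3.56×10^5, ε/D = 3.00×10^-4 → f = 0.01656 (Haaland)
Major: h_f = f(L/D)·V²/2g = 0.01656·9056·0.4667 = 69.97 m
Minor: ΣK = 6.18; h_m = ΣK·V²/2g = 2.884 m
Total H_L = 69.97 + 2.884 = 72.86 m

H_L ≈ 72.9 m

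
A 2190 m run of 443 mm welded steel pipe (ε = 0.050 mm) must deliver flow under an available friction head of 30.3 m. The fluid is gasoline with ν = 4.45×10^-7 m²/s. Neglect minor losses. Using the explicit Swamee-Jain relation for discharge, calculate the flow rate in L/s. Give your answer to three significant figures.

Q ≈ 473 L/s

Swamee-Jain (Type II): Q = -0.965·√(gD⁵h_f/L)·ln[ε/(3.7D) + √(3.17ν²L/(gD³h_f))]
√(gD⁵h_f/L) = √(9.81·0.443⁵·30.3/2190) = 0.04812
ε/(3.7D) = 3.05×10^-5; √(3.17ν²L/(gD³h_f)) = 7.29×10^-6
Q = -0.965·0.04812·ln(3.780×10^-5) = 0.4729 m³/s
Check: V = 3.07 m/s, Re = 3.05×10^6, f = 0.01285, h_f = 30.5 m ≈ 30.3 m ✓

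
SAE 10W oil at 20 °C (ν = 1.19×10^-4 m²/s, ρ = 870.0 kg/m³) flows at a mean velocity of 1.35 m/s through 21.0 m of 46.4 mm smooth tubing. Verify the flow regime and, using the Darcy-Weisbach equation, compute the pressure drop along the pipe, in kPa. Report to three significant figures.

Δp ≈ 43.6 kPa

Re = VD/ν = 1.35·0.04640/1.19×10^-4 = 526 → laminar (Re < 2300)
f = 64/Re = 0.1216
h_f = f(L/D)V²/(2g) = 0.1216·(21.0/0.04640)·1.35²/(2·9.81) = 5.111 m
Δp = ρg·h_f = 870.0·9.81·5.111 = 43.62 kPa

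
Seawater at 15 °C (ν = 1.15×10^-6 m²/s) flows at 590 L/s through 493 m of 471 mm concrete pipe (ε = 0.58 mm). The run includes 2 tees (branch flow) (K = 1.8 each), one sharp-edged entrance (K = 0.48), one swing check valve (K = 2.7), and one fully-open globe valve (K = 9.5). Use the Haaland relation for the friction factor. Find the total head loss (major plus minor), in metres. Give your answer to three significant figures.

V = 4Q/(πD²) = 3.386 m/s; V²/2g = 0.5844 m
Re = 1.39×10^6, ε/D = 0.00123 → f = 0.02088 (Haaland)
Major: h_f = f(L/D)·V²/2g = 0.02088·1047·0.5844 = 12.77 m
Minor: ΣK = 16.3; h_m = ΣK·V²/2g = 9.515 m
Total H_L = 12.77 + 9.515 = 22.29 m

H_L ≈ 22.3 m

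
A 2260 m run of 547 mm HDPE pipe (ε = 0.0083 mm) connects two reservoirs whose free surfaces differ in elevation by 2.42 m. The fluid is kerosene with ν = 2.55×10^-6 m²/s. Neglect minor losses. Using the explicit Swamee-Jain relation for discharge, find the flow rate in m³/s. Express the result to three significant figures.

Swamee-Jain (Type II): Q = -0.965·√(gD⁵h_f/L)·ln[ε/(3.7D) + √(3.17ν²L/(gD³h_f))]
√(gD⁵h_f/L) = √(9.81·0.547⁵·2.42/2260) = 0.02268
ε/(3.7D) = 4.10×10^-6; √(3.17ν²L/(gD³h_f)) = 1.09×10^-4
Q = -0.965·0.02268·ln(1.136×10^-4) = 0.1988 m³/s
Check: V = 0.846 m/s, Re = 1.81×10^5, f = 0.01596, h_f = 2.41 m ≈ 2.42 m ✓

Q ≈ 0.199 m³/s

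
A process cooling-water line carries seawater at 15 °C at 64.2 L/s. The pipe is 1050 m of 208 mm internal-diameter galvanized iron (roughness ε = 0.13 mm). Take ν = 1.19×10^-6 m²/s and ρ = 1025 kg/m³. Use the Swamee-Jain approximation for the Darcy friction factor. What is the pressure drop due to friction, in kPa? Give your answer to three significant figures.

Δp ≈ 175 kPa

V = 4Q/(πD²) = 4·0.0642/(π·0.208²) = 1.889 m/s
Re = VD/ν = 1.889·0.208/1.19×10^-6 = 3.30×10^5 → turbulent
ε/D = 0.13/208 = 6.25×10^-4
Swamee-Jain: f = 0.01890
h_f = f(L/D)V²/(2g) = 0.01890·(1050/0.208)·1.889²/(2·9.81) = 17.36 m
Δp = ρg·h_f = 1025·9.81·17.36 = 174.6 kPa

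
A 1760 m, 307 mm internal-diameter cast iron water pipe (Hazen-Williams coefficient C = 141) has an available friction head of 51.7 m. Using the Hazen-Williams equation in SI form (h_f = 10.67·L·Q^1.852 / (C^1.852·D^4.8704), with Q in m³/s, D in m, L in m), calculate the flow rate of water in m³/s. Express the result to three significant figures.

Q ≈ 0.262 m³/s

Rearranging: Q = [h_f·C^1.852·D^4.8704 / (10.67·L)]^(1/1.852)
Q = [51.7·141^1.852·0.307^4.8704 / (10.67·1760)]^0.540 = 0.2619 m³/s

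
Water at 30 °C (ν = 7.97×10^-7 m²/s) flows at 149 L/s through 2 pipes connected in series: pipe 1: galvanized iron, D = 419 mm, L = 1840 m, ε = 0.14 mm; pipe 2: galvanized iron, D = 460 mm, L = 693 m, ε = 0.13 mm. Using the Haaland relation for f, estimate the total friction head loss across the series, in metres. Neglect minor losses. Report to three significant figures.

H ≈ 5.25 m

Pipe 1: V = 1.081 m/s, Re = 5.68×10^5, ε/D = 3.34×10^-4, f = 0.01630, h_1 = f(L/D)V²/2g = 4.261 m
Pipe 2: V = 0.8966 m/s, Re = 5.17×10^5, ε/D = 2.83×10^-4, f = 0.01598, h_2 = f(L/D)V²/2g = 0.9861 m
Series → Q common, losses add: H = Σh = 5.247 m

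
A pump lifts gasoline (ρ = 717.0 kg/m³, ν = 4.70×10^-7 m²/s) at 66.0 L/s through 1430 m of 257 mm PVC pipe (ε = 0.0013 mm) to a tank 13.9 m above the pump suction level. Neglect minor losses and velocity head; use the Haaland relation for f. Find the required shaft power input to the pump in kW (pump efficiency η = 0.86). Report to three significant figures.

P_shaft ≈ 10.6 kW

V = 4Q/(πD²) = 1.272 m/s; Re = 6.96×10^5; ε/D = 5.06×10^-6; f = 0.01239
h_f = f(L/D)V²/2g = 5.690 m
Total head H = z + h_f = 13.9 + 5.690 = 19.59 m
P_hyd = ρgQH = 717.0·9.81·0.0660·19.59 = 9.094 kW
P_shaft = P_hyd/η = 9.094/0.86 = 10.57 kW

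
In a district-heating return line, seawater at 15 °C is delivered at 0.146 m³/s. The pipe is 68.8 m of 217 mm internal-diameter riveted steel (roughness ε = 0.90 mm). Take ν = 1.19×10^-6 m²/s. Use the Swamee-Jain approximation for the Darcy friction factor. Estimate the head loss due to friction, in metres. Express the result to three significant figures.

V = 4Q/(πD²) = 4·0.146/(π·0.217²) = 3.948 m/s
Re = VD/ν = 3.948·0.217/1.19×10^-6 = 7.20×10^5 → turbulent
ε/D = 0.90/217 = 0.00415
Swamee-Jain: f = 0.02895
h_f = f(L/D)V²/(2g) = 0.02895·(68.8/0.217)·3.948²/(2·9.81) = 7.290 m

h_f ≈ 7.29 m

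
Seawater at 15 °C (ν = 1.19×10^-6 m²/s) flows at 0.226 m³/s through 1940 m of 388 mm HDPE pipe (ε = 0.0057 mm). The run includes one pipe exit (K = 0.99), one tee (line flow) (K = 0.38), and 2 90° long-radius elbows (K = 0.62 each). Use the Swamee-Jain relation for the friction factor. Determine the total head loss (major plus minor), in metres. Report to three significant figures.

H_L ≈ 12.5 m

V = 4Q/(πD²) = 1.911 m/s; V²/2g = 0.1862 m
Re = 6.23×10^5, ε/D = 1.47×10^-5 → f = 0.01286 (Swamee-Jain)
Major: h_f = f(L/D)·V²/2g = 0.01286·5000·0.1862 = 11.97 m
Minor: ΣK = 2.61; h_m = ΣK·V²/2g = 0.4860 m
Total H_L = 11.97 + 0.4860 = 12.46 m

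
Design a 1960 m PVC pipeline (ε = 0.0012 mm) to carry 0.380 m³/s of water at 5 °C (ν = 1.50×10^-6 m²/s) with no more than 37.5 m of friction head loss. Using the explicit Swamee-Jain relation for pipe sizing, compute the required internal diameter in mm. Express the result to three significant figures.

D ≈ 380 mm

Swamee-Jain (Type III): D = 0.66·[ε^1.25·(LQ²/(gh_f))^4.75 + ν·Q^9.4·(L/(gh_f))^5.2]^0.04
LQ²/(gh_f) = 0.7693; L/(gh_f) = 5.328
Term 1 = ε^1.25·(…)^4.75 = 1.14×10^-8; Term 2 = ν·Q^9.4·(…)^5.2 = 1.01×10^-6
D = 0.66·(1.14×10^-8 + 1.01×10^-6)^0.04 = 0.3801 m = 380 mm
Check: V = 3.35 m/s, Re = 8.49×10^5, f = 0.01201, h_f = 35.4 m ≈ 37.5 m ✓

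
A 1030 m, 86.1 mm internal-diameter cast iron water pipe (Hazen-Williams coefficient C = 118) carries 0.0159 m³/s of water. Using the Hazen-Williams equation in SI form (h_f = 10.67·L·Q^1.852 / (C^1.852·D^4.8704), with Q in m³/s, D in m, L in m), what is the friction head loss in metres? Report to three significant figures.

h_f ≈ 115 m

h_f = 10.67·1030·0.0159^1.852 / (118^1.852·0.0861^4.8704) = 114.8 m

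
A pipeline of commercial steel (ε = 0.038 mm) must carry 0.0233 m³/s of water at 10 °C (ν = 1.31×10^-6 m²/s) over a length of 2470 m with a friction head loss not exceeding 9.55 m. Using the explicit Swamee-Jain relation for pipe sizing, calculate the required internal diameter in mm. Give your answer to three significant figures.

D ≈ 187 mm

Swamee-Jain (Type III): D = 0.66·[ε^1.25·(LQ²/(gh_f))^4.75 + ν·Q^9.4·(L/(gh_f))^5.2]^0.04
LQ²/(gh_f) = 0.01431; L/(gh_f) = 26.36
Term 1 = ε^1.25·(…)^4.75 = 5.18×10^-15; Term 2 = ν·Q^9.4·(…)^5.2 = 1.44×10^-14
D = 0.66·(5.18×10^-15 + 1.44×10^-14)^0.04 = 0.1867 m = 187 mm
Check: V = 0.851 m/s, Re = 1.21×10^5, f = 0.01843, h_f = 8.99 m ≈ 9.55 m ✓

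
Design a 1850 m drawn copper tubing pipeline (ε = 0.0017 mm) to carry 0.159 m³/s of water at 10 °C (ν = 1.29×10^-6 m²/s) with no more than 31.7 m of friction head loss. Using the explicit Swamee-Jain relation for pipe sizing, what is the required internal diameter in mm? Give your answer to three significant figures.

Swamee-Jain (Type III): D = 0.66·[ε^1.25·(LQ²/(gh_f))^4.75 + ν·Q^9.4·(L/(gh_f))^5.2]^0.04
LQ²/(gh_f) = 0.1504; L/(gh_f) = 5.949
Term 1 = ε^1.25·(…)^4.75 = 7.58×10^-12; Term 2 = ν·Q^9.4·(…)^5.2 = 4.27×10^-10
D = 0.66·(7.58×10^-12 + 4.27×10^-10)^0.04 = 0.2787 m = 279 mm
Check: V = 2.61 m/s, Re = 5.63×10^5, f = 0.01292, h_f = 29.7 m ≈ 31.7 m ✓

D ≈ 279 mm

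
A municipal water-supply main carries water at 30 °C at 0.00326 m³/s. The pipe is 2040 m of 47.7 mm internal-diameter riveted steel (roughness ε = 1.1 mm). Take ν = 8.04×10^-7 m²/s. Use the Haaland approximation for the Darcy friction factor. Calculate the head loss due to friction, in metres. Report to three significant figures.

V = 4Q/(πD²) = 4·0.00326/(π·0.0477²) = 1.824 m/s
Re = VD/ν = 1.824·0.0477/8.04×10^-7 = 1.08×10^5 → turbulent
ε/D = 1.1/47.7 = 0.0231
Haaland: f = 0.05183
h_f = f(L/D)V²/(2g) = 0.05183·(2040/0.0477)·1.824²/(2·9.81) = 376.0 m

h_f ≈ 376 m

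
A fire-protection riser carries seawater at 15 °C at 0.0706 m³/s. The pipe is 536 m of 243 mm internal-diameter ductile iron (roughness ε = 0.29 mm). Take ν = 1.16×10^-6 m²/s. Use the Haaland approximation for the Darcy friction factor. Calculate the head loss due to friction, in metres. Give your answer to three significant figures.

h_f ≈ 5.54 m

V = 4Q/(πD²) = 4·0.0706/(π·0.243²) = 1.522 m/s
Re = VD/ν = 1.522·0.243/1.16×10^-6 = 3.19×10^5 → turbulent
ε/D = 0.29/243 = 0.00119
Haaland: f = 0.02126
h_f = f(L/D)V²/(2g) = 0.02126·(536/0.243)·1.522²/(2·9.81) = 5.539 m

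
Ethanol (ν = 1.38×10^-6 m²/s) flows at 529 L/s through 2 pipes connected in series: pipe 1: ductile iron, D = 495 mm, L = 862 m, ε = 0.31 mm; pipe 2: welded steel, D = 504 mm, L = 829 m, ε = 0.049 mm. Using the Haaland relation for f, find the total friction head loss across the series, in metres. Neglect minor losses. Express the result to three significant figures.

H ≈ 19.9 m

Pipe 1: V = 2.749 m/s, Re = 9.86×10^5, ε/D = 6.26×10^-4, f = 0.01799, h_1 = f(L/D)V²/2g = 12.07 m
Pipe 2: V = 2.652 m/s, Re = 9.68×10^5, ε/D = 9.72×10^-5, f = 0.01332, h_2 = f(L/D)V²/2g = 7.852 m
Series → Q common, losses add: H = Σh = 19.92 m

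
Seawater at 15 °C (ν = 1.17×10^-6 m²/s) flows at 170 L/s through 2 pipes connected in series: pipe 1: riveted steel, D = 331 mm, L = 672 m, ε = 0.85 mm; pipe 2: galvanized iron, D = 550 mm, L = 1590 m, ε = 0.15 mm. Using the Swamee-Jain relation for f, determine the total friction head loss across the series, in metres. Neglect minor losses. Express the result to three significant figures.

H ≈ 11.5 m

Pipe 1: V = 1.976 m/s, Re = 5.59×10^5, ε/D = 0.00257, f = 0.02543, h_1 = f(L/D)V²/2g = 10.27 m
Pipe 2: V = 0.7155 m/s, Re = 3.36×10^5, ε/D = 2.73×10^-4, f = 0.01669, h_2 = f(L/D)V²/2g = 1.259 m
Series → Q common, losses add: H = Σh = 11.53 m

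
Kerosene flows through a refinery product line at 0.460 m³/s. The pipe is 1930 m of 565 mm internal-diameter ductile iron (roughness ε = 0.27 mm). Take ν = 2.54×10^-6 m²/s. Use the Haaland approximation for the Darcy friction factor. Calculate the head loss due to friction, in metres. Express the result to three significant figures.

h_f ≈ 10.3 m

V = 4Q/(πD²) = 4·0.460/(π·0.565²) = 1.835 m/s
Re = VD/ν = 1.835·0.565/2.54×10^-6 = 4.08×10^5 → turbulent
ε/D = 0.27/565 = 4.78×10^-4
Haaland: f = 0.01761
h_f = f(L/D)V²/(2g) = 0.01761·(1930/0.565)·1.835²/(2·9.81) = 10.32 m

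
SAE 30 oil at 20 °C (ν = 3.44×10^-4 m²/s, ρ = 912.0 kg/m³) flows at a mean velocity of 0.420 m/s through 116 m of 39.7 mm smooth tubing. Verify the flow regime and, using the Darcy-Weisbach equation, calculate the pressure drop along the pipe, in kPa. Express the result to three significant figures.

Δp ≈ 310 kPa

Re = VD/ν = 0.420·0.03970/3.44×10^-4 = 48.5 → laminar (Re < 2300)
f = 64/Re = 1.320
h_f = f(L/D)V²/(2g) = 1.320·(116/0.03970)·0.420²/(2·9.81) = 34.69 m
Δp = ρg·h_f = 912.0·9.81·34.69 = 310.3 kPa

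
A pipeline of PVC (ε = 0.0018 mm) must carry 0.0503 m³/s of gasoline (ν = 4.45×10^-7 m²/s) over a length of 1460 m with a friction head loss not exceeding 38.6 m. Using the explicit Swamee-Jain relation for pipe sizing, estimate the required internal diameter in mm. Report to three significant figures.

D ≈ 159 mm

Swamee-Jain (Type III): D = 0.66·[ε^1.25·(LQ²/(gh_f))^4.75 + ν·Q^9.4·(L/(gh_f))^5.2]^0.04
LQ²/(gh_f) = 0.009755; L/(gh_f) = 3.856
Term 1 = ε^1.25·(…)^4.75 = 1.85×10^-17; Term 2 = ν·Q^9.4·(…)^5.2 = 3.10×10^-16
D = 0.66·(1.85×10^-17 + 3.10×10^-16)^0.04 = 0.1586 m = 159 mm
Check: V = 2.55 m/s, Re = 9.08×10^5, f = 0.01206, h_f = 36.7 m ≈ 38.6 m ✓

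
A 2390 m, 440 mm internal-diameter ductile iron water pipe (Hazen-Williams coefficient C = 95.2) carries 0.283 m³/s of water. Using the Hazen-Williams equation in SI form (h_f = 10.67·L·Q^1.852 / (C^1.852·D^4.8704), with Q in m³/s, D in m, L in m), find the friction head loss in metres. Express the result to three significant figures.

h_f ≈ 29.1 m

h_f = 10.67·2390·0.283^1.852 / (95.2^1.852·0.440^4.8704) = 29.06 m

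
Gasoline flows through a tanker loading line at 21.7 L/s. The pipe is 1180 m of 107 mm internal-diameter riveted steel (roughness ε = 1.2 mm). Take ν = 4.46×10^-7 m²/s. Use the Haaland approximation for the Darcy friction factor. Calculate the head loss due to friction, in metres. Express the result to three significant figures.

h_f ≈ 130 m

V = 4Q/(πD²) = 4·0.0217/(π·0.107²) = 2.413 m/s
Re = VD/ν = 2.413·0.107/4.46×10^-7 = 5.79×10^5 → turbulent
ε/D = 1.2/107 = 0.0112
Haaland: f = 0.03959
h_f = f(L/D)V²/(2g) = 0.03959·(1180/0.107)·2.413²/(2·9.81) = 129.6 m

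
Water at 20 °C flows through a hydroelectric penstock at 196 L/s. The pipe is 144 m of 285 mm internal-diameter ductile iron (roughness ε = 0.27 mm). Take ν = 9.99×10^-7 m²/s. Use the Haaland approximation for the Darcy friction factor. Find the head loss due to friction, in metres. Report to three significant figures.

h_f ≈ 4.80 m

V = 4Q/(πD²) = 4·0.196/(π·0.285²) = 3.072 m/s
Re = VD/ν = 3.072·0.285/9.99×10^-7 = 8.77×10^5 → turbulent
ε/D = 0.27/285 = 9.47×10^-4
Haaland: f = 0.01973
h_f = f(L/D)V²/(2g) = 0.01973·(144/0.285)·3.072²/(2·9.81) = 4.797 m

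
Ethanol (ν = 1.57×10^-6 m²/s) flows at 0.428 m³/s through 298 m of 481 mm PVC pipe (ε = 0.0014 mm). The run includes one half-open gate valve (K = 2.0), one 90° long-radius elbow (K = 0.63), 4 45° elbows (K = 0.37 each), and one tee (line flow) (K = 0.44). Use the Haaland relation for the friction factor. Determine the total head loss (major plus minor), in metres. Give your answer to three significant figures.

H_L ≈ 3.44 m

V = 4Q/(πD²) = 2.355 m/s; V²/2g = 0.2828 m
Re = 7.22×10^5, ε/D = 2.91×10^-6 → f = 0.01229 (Haaland)
Major: h_f = f(L/D)·V²/2g = 0.01229·619.5·0.2828 = 2.153 m
Minor: ΣK = 4.55; h_m = ΣK·V²/2g = 1.287 m
Total H_L = 2.153 + 1.287 = 3.439 m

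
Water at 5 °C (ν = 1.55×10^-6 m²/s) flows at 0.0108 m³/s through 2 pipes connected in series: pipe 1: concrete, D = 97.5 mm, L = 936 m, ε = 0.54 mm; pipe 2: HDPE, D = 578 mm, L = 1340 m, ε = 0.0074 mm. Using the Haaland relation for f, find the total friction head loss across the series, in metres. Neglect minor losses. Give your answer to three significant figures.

Pipe 1: V = 1.447 m/s, Re = 9.10×10^4, ε/D = 0.00554, f = 0.03227, h_1 = f(L/D)V²/2g = 33.04 m
Pipe 2: V = 0.04116 m/s, Re = 1.53×10^4, ε/D = 1.28×10^-5, f = 0.02756, h_2 = f(L/D)V²/2g = 0.005517 m
Series → Q common, losses add: H = Σh = 33.04 m

H ≈ 33.0 m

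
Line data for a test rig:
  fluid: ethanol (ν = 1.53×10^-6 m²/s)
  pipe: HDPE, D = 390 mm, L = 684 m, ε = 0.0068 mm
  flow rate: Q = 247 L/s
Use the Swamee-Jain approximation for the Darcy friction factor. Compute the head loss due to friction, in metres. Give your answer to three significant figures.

h_f ≈ 5.07 m

V = 4Q/(πD²) = 4·0.247/(π·0.390²) = 2.068 m/s
Re = VD/ν = 2.068·0.390/1.53×10^-6 = 5.27×10^5 → turbulent
ε/D = 0.0068/390 = 1.74×10^-5
Swamee-Jain: f = 0.01325
h_f = f(L/D)V²/(2g) = 0.01325·(684/0.390)·2.068²/(2·9.81) = 5.065 m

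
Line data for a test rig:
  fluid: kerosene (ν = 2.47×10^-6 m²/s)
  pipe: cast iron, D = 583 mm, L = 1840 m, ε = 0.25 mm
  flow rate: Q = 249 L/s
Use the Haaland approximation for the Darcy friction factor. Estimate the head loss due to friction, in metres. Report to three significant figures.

V = 4Q/(πD²) = 4·0.249/(π·0.583²) = 0.9328 m/s
Re = VD/ν = 0.9328·0.583/2.47×10^-6 = 2.20×10^5 → turbulent
ε/D = 0.25/583 = 4.29×10^-4
Haaland: f = 0.01809
h_f = f(L/D)V²/(2g) = 0.01809·(1840/0.583)·0.9328²/(2·9.81) = 2.532 m

h_f ≈ 2.53 m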